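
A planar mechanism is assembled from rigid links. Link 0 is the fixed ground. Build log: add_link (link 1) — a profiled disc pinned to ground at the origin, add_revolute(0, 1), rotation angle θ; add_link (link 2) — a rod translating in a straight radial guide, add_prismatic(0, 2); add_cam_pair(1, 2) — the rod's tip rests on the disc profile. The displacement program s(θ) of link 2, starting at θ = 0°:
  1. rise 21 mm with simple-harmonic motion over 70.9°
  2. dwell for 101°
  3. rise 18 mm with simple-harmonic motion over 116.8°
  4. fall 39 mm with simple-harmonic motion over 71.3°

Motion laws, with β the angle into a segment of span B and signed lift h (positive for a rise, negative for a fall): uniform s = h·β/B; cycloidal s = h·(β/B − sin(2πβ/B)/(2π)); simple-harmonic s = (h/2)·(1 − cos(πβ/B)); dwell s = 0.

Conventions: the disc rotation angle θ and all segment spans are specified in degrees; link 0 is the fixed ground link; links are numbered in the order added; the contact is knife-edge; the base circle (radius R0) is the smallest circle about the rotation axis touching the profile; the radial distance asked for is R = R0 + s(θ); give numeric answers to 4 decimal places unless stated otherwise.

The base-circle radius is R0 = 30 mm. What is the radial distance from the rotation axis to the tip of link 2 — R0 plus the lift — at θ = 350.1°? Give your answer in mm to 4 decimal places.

seg 1 [0°–70.9°] simple-harmonic, h=21: full span → s += 21 → s = 21.0000
seg 2 [70.9°–171.9°] dwell: s stays 21.0000
seg 3 [171.9°–288.7°] simple-harmonic, h=18: full span → s += 18 → s = 39.0000
seg 4 [288.7°–360°] simple-harmonic, h=-39: θ=350.1° here. β=61.4, B=71.3. -39/2·(1 − cos(π·0.8612)) = -37.1740 → s = 1.8260
R = R0 + s = 30 + 1.8260 = 31.8260

31.8260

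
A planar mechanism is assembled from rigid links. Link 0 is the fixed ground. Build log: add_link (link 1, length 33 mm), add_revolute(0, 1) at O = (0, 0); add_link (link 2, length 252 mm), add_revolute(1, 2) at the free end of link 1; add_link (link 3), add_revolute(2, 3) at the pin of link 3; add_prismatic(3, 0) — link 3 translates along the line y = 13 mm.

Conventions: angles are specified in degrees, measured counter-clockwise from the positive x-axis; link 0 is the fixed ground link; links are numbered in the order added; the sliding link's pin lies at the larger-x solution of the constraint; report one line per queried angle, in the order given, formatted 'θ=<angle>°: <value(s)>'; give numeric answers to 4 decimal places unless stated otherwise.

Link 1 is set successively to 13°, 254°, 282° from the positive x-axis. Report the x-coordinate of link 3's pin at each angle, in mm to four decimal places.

geometry: r = 33 mm, L = 252 mm, e = 13 mm
θ=13°: crank pin P = (r cos θ, r sin θ) = (32.154212, 7.423385)
θ=13°: h = r sin θ − e = 7.423385 − 13 = -5.576615
θ=13°: x = r cos θ + √(L² − h²) = 32.154212 + 251.938289 = 284.092501
θ=254°: crank pin P = (r cos θ, r sin θ) = (-9.096033, -31.721636)
θ=254°: h = r sin θ − e = -31.721636 − 13 = -44.721636
θ=254°: x = r cos θ + √(L² − h²) = -9.096033 + 247.999950 = 238.903917
θ=282°: crank pin P = (r cos θ, r sin θ) = (6.861086, -32.278871)
θ=282°: h = r sin θ − e = -32.278871 − 13 = -45.278871
θ=282°: x = r cos θ + √(L² − h²) = 6.861086 + 247.898818 = 254.759904

θ=13°: 284.0925
θ=254°: 238.9039
θ=282°: 254.7599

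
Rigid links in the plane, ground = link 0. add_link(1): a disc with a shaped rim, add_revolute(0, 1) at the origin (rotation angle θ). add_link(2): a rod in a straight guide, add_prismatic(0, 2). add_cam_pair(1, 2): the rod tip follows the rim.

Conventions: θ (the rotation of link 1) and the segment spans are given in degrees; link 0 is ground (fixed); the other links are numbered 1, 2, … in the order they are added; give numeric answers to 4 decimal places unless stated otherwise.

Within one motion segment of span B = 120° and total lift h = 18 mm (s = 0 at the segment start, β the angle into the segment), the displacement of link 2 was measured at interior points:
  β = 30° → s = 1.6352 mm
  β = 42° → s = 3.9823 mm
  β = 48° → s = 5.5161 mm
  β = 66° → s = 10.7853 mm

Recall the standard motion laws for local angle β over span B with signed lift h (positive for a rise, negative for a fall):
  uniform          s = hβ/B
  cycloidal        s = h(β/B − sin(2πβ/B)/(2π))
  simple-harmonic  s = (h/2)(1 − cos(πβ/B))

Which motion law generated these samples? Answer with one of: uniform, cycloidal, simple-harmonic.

candidates at β/B = r: uniform s = h·r (linear in β); cycloidal s = h·(r − sin(2πr)/(2π)); simple-harmonic s = (h/2)(1 − cos(πr))
β=30°: printed 1.6352 | uniform 4.5000, cycloidal 1.6352, simple-harmonic 2.6360
β=42°: printed 3.9823 | uniform 6.3000, cycloidal 3.9823, simple-harmonic 4.9141
β=48°: printed 5.5161 | uniform 7.2000, cycloidal 5.5161, simple-harmonic 6.2188
β=66°: printed 10.7853 | uniform 9.9000, cycloidal 10.7853, simple-harmonic 10.4079
only one law matches every sample → cycloidal

cycloidal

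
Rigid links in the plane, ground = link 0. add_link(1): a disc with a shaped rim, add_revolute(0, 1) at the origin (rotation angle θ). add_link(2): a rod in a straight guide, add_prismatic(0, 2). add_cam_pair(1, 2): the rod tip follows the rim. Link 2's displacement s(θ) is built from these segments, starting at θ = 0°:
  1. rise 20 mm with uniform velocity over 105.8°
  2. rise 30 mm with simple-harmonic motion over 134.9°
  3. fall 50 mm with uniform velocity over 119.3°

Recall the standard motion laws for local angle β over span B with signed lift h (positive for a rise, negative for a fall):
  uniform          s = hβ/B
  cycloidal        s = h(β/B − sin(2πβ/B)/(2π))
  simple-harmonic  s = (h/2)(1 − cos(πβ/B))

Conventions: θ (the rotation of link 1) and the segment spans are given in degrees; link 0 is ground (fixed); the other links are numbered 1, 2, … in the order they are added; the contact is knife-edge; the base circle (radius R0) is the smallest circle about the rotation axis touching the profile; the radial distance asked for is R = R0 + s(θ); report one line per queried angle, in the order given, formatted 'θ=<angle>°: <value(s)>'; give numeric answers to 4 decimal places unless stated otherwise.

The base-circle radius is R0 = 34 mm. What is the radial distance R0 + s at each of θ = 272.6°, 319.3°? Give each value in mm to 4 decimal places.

segment 1 (0° to 105.8°, uniform, h = 20) is passed completely: s = 0.0000 + (20) = 20.0000
segment 2 (105.8° to 240.7°, simple-harmonic, h = 30) is passed completely: s = 20.0000 + (30) = 50.0000
θ = 272.6° falls in segment 3 (240.7° to 360°, uniform, h = -50): β = 272.6 − 240.7 = 31.9°, B = 119.3°; Δs = -50·31.9/119.3 = -13.3697; s = 50.0000 − 13.3697 = 36.6303
θ = 319.3° falls in segment 3 (240.7° to 360°, uniform, h = -50): β = 319.3 − 240.7 = 78.6°, B = 119.3°; Δs = -50·78.6/119.3 = -32.9422; s = 50.0000 − 32.9422 = 17.0578
θ=272.6°: R = R0 + s = 34 + 36.6303 = 70.6303
θ=319.3°: R = R0 + s = 34 + 17.0578 = 51.0578

θ=272.6°: 70.6303
θ=319.3°: 51.0578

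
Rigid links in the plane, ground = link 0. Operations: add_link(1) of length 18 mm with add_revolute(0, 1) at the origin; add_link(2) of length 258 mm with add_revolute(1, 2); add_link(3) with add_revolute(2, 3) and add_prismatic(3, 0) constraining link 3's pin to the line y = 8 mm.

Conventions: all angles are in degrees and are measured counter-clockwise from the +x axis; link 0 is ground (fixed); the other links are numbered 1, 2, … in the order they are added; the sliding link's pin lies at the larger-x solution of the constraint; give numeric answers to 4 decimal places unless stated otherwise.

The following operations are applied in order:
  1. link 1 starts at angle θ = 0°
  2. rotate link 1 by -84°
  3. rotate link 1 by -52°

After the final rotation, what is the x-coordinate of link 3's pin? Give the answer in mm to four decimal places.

geometry: r = 18 mm, L = 258 mm, e = 8 mm; θ starts at 0°
rotate link 1 by -84°: θ ← 0° -84° = -84°
rotate link 1 by -52°: θ ← -84° -52° = -136°
crank pin P = (r cos θ, r sin θ) = (-12.948116, -12.503851)
h = r sin θ − e = -12.503851 − 8 = -20.503851
x = r cos θ + √(L² − h²) = -12.948116 + 257.183965 = 244.235849

244.2358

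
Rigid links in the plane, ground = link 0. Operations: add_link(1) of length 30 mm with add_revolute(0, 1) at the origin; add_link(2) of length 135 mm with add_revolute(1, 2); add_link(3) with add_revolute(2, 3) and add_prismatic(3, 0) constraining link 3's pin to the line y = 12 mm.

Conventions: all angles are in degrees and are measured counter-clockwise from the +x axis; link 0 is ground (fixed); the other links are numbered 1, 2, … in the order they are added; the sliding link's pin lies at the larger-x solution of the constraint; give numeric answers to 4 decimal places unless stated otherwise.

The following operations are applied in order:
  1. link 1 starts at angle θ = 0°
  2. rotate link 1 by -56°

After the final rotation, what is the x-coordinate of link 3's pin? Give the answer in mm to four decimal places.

geometry: r = 30 mm, L = 135 mm, e = 12 mm; θ starts at 0°
rotate link 1 by -56°: θ ← 0° -56° = -56°
crank pin P = (r cos θ, r sin θ) = (16.775787, -24.871127)
h = r sin θ − e = -24.871127 − 12 = -36.871127
x = r cos θ + √(L² − h²) = 16.775787 + 129.867317 = 146.643104

146.6431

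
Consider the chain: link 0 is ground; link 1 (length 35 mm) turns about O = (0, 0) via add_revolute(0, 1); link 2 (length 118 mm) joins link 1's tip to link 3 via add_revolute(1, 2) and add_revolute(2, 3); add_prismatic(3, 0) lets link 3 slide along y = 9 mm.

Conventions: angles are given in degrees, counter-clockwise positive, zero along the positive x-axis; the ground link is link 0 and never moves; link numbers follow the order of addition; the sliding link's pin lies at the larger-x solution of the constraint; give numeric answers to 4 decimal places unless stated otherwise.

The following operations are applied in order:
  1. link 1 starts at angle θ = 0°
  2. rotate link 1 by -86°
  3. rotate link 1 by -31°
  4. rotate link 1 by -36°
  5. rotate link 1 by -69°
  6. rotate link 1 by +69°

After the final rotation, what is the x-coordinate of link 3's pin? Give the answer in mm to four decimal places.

geometry: r = 35 mm, L = 118 mm, e = 9 mm; θ starts at 0°
rotate link 1 by -86°: θ ← 0° -86° = -86°
rotate link 1 by -31°: θ ← -86° -31° = -117°
rotate link 1 by -36°: θ ← -117° -36° = -153°
rotate link 1 by -69°: θ ← -153° -69° = -222°
rotate link 1 by +69°: θ ← -222° +69° = -153°
crank pin P = (r cos θ, r sin θ) = (-31.185228, -15.889667)
h = r sin θ − e = -15.889667 − 9 = -24.889667
x = r cos θ + √(L² − h²) = -31.185228 + 115.345154 = 84.159925

84.1599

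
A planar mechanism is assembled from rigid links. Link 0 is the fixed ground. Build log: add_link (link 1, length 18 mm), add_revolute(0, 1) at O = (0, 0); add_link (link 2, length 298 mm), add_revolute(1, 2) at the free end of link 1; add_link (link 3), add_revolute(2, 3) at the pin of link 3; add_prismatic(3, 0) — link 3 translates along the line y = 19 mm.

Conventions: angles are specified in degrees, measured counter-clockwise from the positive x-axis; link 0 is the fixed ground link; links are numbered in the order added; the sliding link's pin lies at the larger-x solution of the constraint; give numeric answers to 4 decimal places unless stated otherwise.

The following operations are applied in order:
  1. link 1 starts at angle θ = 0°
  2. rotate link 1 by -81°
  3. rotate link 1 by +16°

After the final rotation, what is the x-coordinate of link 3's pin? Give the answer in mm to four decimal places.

geometry: r = 18 mm, L = 298 mm, e = 19 mm; θ starts at 0°
rotate link 1 by -81°: θ ← 0° -81° = -81°
rotate link 1 by +16°: θ ← -81° +16° = -65°
crank pin P = (r cos θ, r sin θ) = (7.607129, -16.313540)
h = r sin θ − e = -16.313540 − 19 = -35.313540
x = r cos θ + √(L² − h²) = 7.607129 + 295.900243 = 303.507372

303.5074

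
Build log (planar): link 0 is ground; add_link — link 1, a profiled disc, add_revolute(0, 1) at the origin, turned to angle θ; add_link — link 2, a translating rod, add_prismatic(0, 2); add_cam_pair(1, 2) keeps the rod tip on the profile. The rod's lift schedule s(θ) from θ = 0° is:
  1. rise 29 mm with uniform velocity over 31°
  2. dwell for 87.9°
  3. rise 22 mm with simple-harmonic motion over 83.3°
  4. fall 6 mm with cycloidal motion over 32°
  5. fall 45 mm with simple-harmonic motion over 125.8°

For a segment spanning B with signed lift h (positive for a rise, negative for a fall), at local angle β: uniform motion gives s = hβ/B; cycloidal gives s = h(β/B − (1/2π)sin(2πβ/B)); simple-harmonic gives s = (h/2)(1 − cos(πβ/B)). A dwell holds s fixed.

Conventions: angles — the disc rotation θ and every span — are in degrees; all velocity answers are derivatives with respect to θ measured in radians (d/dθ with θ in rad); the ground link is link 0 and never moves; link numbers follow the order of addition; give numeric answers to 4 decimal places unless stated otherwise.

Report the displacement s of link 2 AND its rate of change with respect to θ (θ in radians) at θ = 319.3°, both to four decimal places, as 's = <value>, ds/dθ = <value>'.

seg 1 [0°–31°] uniform, h=29: full span → s += 29 → s = 29.0000
seg 2 [31°–118.9°] dwell: s stays 29.0000
seg 3 [118.9°–202.2°] simple-harmonic, h=22: full span → s += 22 → s = 51.0000
seg 4 [202.2°–234.2°] cycloidal, h=-6: full span → s += -6 → s = 45.0000
seg 5 [234.2°–360°] simple-harmonic, h=-45: θ=319.3° here. β=85.1, B=125.8. -45/2·(1 − cos(π·0.6765)) = -34.3447 → s = 10.6553
velocity in seg [234.2°–360°] (simple-harmonic), θ in radians: β = 85.1° = 1.4853 rad, B = 125.8° = 2.1956 rad; ds/dθ = (πh/(2B)) sin(πβ/B) = (π·(-45)/(2·2.1956)) sin(π·0.6765) = -27.371855 mm/rad

s = 10.6553, ds/dθ = -27.3719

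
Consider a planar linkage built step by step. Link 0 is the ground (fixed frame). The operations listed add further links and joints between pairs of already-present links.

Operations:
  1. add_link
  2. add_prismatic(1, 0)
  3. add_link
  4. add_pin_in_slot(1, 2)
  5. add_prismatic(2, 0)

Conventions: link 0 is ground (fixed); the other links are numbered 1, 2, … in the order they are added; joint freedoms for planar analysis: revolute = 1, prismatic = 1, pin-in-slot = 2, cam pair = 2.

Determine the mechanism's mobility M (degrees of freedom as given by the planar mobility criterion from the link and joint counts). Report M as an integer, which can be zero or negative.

link 0 = ground. State L|J1|J2 = 1|0|0
+link1  2|0|0
P(1,0) f=1→J1  2|1|0
+link2  3|1|0
PS(1,2) f=2→J2  3|1|1
P(2,0) f=1→J1  3|2|1
M = 3(3−1)−2·2−1 = 6−4−1 = 1

M = 1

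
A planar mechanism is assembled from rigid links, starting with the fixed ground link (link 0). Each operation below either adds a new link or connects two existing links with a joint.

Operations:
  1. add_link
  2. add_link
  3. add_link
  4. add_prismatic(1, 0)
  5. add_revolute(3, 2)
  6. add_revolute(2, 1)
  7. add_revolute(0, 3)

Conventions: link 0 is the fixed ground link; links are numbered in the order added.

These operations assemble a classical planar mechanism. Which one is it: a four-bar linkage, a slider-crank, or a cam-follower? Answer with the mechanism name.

links: 4 (incl. ground); joints: 3 revolute, 1 prismatic, 0 higher (cam) pair, forming one closed loop
4 links, 3 revolutes + 1 prismatic in one loop → slider-crank

slider-crank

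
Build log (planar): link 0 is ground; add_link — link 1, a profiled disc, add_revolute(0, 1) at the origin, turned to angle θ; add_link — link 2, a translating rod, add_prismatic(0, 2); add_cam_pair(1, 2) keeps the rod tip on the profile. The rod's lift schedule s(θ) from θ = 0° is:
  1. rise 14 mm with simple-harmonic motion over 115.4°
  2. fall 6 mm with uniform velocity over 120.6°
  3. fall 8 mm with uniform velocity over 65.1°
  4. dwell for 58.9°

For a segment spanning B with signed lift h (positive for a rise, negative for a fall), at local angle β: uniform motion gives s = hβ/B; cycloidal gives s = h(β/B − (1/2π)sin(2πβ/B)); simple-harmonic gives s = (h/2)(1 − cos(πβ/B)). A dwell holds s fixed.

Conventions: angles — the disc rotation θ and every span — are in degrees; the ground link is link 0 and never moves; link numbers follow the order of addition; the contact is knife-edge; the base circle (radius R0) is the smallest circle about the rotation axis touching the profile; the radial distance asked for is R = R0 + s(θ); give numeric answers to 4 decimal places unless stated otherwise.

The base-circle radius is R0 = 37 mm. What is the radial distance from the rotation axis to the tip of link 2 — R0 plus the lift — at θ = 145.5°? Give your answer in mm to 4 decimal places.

seg 1 [0°–115.4°] simple-harmonic, h=14: full span → s += 14 → s = 14.0000
seg 2 [115.4°–236°] uniform, h=-6: θ=145.5° here. β=30.1, B=120.6. -6·30.1/120.6 = -1.4975 → s = 12.5025
R = R0 + s = 37 + 12.5025 = 49.5025

49.5025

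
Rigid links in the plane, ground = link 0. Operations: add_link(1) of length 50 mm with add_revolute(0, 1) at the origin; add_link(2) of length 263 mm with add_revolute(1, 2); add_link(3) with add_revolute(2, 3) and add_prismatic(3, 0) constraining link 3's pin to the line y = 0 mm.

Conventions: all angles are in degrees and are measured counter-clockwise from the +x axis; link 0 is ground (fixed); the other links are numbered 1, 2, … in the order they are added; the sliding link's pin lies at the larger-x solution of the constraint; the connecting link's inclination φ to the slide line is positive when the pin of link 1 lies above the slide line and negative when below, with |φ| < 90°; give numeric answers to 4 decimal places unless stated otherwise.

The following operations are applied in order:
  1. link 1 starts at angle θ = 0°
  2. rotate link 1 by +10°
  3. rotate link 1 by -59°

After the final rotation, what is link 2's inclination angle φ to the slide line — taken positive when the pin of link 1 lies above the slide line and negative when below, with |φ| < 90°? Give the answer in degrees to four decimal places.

geometry: r = 50 mm, L = 263 mm, e = 0 mm; θ starts at 0°
rotate link 1 by +10°: θ ← 0° +10° = 10°
rotate link 1 by -59°: θ ← 10° -59° = -49°
h = r sin θ − e = -37.735479 − 0 = -37.735479
sin φ = h / L = -37.735479 / 263 = -0.14348091
φ = arcsin(-0.14348091) = -8.249322°

-8.2493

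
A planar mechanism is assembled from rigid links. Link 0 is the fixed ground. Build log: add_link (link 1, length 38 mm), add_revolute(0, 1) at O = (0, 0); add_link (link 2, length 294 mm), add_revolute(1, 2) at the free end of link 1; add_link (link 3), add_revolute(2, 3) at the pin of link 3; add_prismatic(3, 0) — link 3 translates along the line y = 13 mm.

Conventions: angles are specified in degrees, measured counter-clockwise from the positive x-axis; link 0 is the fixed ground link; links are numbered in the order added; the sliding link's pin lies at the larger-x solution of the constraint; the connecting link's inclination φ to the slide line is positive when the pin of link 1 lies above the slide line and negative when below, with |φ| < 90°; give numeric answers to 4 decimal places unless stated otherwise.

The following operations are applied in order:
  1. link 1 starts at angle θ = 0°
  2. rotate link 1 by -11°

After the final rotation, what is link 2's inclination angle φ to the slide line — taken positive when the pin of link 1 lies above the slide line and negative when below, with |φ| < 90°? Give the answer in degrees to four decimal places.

geometry: r = 38 mm, L = 294 mm, e = 13 mm; θ starts at 0°
rotate link 1 by -11°: θ ← 0° -11° = -11°
h = r sin θ − e = -7.250742 − 13 = -20.250742
sin φ = h / L = -20.250742 / 294 = -0.06888007
φ = arcsin(-0.06888007) = -3.949665°

-3.9497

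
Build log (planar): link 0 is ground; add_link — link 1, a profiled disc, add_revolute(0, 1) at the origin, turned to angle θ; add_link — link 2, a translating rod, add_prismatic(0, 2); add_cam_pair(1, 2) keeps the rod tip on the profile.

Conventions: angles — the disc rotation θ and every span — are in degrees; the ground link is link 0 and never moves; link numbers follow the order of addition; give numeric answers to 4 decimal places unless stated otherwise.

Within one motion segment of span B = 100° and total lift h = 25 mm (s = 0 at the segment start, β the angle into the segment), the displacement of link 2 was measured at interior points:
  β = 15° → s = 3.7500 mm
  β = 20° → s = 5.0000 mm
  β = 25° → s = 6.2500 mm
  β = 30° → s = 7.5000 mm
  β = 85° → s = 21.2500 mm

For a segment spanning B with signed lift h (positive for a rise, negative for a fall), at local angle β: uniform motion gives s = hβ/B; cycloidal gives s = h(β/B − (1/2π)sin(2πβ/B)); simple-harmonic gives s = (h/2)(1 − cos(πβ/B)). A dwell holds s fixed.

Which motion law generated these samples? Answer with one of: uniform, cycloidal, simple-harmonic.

candidates at β/B = r: uniform s = h·r (linear in β); cycloidal s = h·(r − sin(2πr)/(2π)); simple-harmonic s = (h/2)(1 − cos(πr))
β=15°: printed 3.7500 | uniform 3.7500, cycloidal 0.5310, simple-harmonic 1.3624
β=20°: printed 5.0000 | uniform 5.0000, cycloidal 1.2159, simple-harmonic 2.3873
β=25°: printed 6.2500 | uniform 6.2500, cycloidal 2.2711, simple-harmonic 3.6612
β=30°: printed 7.5000 | uniform 7.5000, cycloidal 3.7159, simple-harmonic 5.1527
β=85°: printed 21.2500 | uniform 21.2500, cycloidal 24.4690, simple-harmonic 23.6376
only one law matches every sample → uniform

uniform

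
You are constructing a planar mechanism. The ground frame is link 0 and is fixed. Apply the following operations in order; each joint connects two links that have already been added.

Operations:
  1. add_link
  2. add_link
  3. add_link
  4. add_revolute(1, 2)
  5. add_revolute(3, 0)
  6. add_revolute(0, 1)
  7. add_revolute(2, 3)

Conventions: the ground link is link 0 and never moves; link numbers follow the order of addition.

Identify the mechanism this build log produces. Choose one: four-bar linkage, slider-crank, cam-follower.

links: 4 (incl. ground); joints: 4 revolute, 0 prismatic, 0 higher (cam) pair, forming one closed loop
4 links in a single 4R loop → four-bar linkage

four-bar linkage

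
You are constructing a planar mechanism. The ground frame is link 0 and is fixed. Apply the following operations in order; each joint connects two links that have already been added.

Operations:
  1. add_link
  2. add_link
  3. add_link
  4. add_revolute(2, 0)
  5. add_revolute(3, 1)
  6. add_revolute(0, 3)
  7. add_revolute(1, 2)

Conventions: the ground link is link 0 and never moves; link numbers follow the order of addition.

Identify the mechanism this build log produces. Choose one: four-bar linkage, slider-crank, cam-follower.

links: 4 (incl. ground); joints: 4 revolute, 0 prismatic, 0 higher (cam) pair, forming one closed loop
4 links in a single 4R loop → four-bar linkage

four-bar linkage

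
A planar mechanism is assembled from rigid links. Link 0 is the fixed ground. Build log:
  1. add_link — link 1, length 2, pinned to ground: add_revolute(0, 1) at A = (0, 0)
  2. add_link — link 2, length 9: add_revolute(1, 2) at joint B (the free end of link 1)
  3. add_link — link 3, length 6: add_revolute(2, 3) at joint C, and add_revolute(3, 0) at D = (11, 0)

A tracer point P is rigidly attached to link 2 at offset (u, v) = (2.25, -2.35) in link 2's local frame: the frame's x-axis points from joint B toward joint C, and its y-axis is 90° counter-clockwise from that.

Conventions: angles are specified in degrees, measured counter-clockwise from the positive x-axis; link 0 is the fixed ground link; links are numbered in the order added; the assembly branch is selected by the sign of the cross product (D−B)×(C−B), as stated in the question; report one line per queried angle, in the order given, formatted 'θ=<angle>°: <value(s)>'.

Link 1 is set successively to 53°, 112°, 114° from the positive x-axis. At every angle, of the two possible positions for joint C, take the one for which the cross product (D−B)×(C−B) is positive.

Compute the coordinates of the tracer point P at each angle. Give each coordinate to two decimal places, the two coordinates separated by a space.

A=(0,0), D=(11.00,0)
θ=53°: B = A + 2.00·(cos53°, sin53°) = (1.2036, 1.5973)
θ=53°: |BD| = 9.9257
θ=53°: circle(B,9.00) ∩ circle(D,6.00): a=7.2297, h=5.3602
θ=53°:   candidates: C₊=(9.2017,5.7242) cross=53.204; C₋=(7.4765,-4.8565) cross=-53.204
θ=53°:   branch + wants cross > 0 → take C=(9.2017,5.7242) (cross=53.204)
θ=53°: ex = (C−B)/|BC| = (0.8887,0.4585); ey = (-0.4585,0.8887)
θ=53°: P = B + 2.25·ex + -2.35·ey = (4.2807,0.5406)
θ=112°: B = A + 2.00·(cos112°, sin112°) = (-0.7492, 1.8544)
θ=112°: |BD| = 11.8946
θ=112°: circle(B,9.00) ∩ circle(D,6.00): a=7.8389, h=4.4217
θ=112°:   candidates: C₊=(7.6832,4.9999) cross=52.594; C₋=(6.3045,-3.7353) cross=-52.594
θ=112°:   branch + wants cross > 0 → take C=(7.6832,4.9999) (cross=52.594)
θ=112°: ex = (C−B)/|BC| = (0.9369,0.3495); ey = (-0.3495,0.9369)
θ=112°: P = B + 2.25·ex + -2.35·ey = (2.1802,0.4389)
θ=114°: B = A + 2.00·(cos114°, sin114°) = (-0.8135, 1.8271)
θ=114°: |BD| = 11.9539
θ=114°: circle(B,9.00) ∩ circle(D,6.00): a=7.8592, h=4.3856
θ=114°:   candidates: C₊=(7.6237,4.9599) cross=52.425; C₋=(6.2831,-3.7082) cross=-52.425
θ=114°:   branch + wants cross > 0 → take C=(7.6237,4.9599) (cross=52.425)
θ=114°: ex = (C−B)/|BC| = (0.9375,0.3481); ey = (-0.3481,0.9375)
θ=114°: P = B + 2.25·ex + -2.35·ey = (2.1138,0.4073)

θ=53°: 4.28 0.54
θ=112°: 2.18 0.44
θ=114°: 2.11 0.41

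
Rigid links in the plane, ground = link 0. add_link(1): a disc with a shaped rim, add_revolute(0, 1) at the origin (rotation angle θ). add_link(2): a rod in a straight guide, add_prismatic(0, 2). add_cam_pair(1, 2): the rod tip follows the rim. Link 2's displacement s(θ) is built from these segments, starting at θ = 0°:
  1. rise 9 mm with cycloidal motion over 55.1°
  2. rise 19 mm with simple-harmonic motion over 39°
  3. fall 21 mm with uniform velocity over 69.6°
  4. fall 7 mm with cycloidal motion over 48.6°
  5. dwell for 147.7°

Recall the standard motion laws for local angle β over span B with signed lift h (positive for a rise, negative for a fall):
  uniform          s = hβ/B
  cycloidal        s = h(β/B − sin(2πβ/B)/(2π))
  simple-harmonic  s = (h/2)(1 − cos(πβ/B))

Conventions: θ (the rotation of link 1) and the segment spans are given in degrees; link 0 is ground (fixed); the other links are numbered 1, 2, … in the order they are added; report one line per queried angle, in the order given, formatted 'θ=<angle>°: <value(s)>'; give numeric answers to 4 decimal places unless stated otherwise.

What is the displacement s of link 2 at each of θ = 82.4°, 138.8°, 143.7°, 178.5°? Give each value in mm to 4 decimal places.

segment 1 (0° to 55.1°, cycloidal, h = 9) is passed completely: s = 0.0000 + (9) = 9.0000
θ = 82.4° falls in segment 2 (55.1° to 94.1°, simple-harmonic, h = 19): β = 82.4 − 55.1 = 27.3°, B = 39°; Δs = 19/2·(1 − cos(π·0.7000)) = 15.0840; s = 9.0000 + 15.0840 = 24.0840
segment 2 (55.1° to 94.1°, simple-harmonic, h = 19) is passed completely: s = 9.0000 + (19) = 28.0000
θ = 138.8° falls in segment 3 (94.1° to 163.7°, uniform, h = -21): β = 138.8 − 94.1 = 44.7°, B = 69.6°; Δs = -21·44.7/69.6 = -13.4871; s = 28.0000 − 13.4871 = 14.5129
θ = 143.7° falls in segment 3 (94.1° to 163.7°, uniform, h = -21): β = 143.7 − 94.1 = 49.6°, B = 69.6°; Δs = -21·49.6/69.6 = -14.9655; s = 28.0000 − 14.9655 = 13.0345
segment 3 (94.1° to 163.7°, uniform, h = -21) is passed completely: s = 28.0000 + (-21) = 7.0000
θ = 178.5° falls in segment 4 (163.7° to 212.3°, cycloidal, h = -7): β = 178.5 − 163.7 = 14.8°, B = 48.6°; Δs = -7·(0.3045 − sin(2π·0.3045)/(2π)) = -1.0823; s = 7.0000 − 1.0823 = 5.9177

θ=82.4°: 24.0840
θ=138.8°: 14.5129
θ=143.7°: 13.0345
θ=178.5°: 5.9177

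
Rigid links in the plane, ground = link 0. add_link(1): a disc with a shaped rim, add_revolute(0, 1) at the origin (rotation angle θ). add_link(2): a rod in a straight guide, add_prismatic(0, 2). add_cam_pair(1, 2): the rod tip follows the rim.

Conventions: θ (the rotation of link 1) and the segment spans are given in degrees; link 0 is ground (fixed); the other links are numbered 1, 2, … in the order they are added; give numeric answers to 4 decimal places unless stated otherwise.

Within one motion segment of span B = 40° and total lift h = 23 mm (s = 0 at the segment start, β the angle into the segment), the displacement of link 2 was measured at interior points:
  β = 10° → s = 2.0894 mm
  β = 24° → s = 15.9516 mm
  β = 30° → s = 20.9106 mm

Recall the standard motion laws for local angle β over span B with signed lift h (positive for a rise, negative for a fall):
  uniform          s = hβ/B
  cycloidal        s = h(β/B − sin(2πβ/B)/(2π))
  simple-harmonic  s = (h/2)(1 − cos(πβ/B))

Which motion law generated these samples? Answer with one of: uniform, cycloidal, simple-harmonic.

candidates at β/B = r: uniform s = h·r (linear in β); cycloidal s = h·(r − sin(2πr)/(2π)); simple-harmonic s = (h/2)(1 − cos(πr))
β=10°: printed 2.0894 | uniform 5.7500, cycloidal 2.0894, simple-harmonic 3.3683
β=24°: printed 15.9516 | uniform 13.8000, cycloidal 15.9516, simple-harmonic 15.0537
β=30°: printed 20.9106 | uniform 17.2500, cycloidal 20.9106, simple-harmonic 19.6317
only one law matches every sample → cycloidal

cycloidal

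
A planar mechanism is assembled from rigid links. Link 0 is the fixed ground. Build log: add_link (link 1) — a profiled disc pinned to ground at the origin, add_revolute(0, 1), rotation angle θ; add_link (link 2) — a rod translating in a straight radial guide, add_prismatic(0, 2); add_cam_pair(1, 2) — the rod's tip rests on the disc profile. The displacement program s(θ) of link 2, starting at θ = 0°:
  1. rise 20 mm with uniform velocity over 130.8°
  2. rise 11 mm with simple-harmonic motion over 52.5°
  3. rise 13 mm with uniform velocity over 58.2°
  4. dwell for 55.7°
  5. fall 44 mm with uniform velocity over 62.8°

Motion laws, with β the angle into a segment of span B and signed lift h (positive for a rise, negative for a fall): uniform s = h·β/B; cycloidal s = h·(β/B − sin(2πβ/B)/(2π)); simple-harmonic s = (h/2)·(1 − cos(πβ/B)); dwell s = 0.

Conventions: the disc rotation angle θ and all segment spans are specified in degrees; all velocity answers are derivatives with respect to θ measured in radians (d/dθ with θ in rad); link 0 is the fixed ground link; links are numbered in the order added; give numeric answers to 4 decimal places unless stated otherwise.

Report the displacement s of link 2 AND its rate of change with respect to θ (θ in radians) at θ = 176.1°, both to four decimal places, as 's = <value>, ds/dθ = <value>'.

seg 1 [0°–130.8°] uniform, h=20: full span → s += 20 → s = 20.0000
seg 2 [130.8°–183.3°] simple-harmonic, h=11: θ=176.1° here. β=45.3, B=52.5. 11/2·(1 − cos(π·0.8629)) = 10.4974 → s = 30.4974
velocity in seg [130.8°–183.3°] (simple-harmonic), θ in radians: β = 45.3° = 0.7906 rad, B = 52.5° = 0.9163 rad; ds/dθ = (πh/(2B)) sin(πβ/B) = (π·11/(2·0.9163)) sin(π·0.8629) = 7.875507 mm/rad

s = 30.4974, ds/dθ = 7.8755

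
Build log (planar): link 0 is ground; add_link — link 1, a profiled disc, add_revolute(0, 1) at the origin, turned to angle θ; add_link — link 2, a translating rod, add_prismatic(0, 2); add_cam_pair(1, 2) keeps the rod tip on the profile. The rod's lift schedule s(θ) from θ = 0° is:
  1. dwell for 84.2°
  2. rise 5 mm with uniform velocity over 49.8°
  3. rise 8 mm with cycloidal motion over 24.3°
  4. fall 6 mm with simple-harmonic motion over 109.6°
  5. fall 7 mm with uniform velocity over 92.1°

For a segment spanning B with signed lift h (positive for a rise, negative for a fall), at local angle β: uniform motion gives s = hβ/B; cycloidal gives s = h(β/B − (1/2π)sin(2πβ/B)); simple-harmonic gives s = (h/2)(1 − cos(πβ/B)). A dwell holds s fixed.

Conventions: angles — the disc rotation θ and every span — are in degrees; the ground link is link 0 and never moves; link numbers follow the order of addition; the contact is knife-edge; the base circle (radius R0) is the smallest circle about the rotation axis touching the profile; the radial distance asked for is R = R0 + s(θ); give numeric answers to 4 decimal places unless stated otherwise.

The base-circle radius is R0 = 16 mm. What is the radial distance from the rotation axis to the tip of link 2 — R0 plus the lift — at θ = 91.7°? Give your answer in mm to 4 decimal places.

seg 1 [0°–84.2°] dwell: s stays 0.0000
seg 2 [84.2°–134°] uniform, h=5: θ=91.7° here. β=7.5, B=49.8. 5·7.5/49.8 = 0.7530 → s = 0.7530
R = R0 + s = 16 + 0.7530 = 16.7530

16.7530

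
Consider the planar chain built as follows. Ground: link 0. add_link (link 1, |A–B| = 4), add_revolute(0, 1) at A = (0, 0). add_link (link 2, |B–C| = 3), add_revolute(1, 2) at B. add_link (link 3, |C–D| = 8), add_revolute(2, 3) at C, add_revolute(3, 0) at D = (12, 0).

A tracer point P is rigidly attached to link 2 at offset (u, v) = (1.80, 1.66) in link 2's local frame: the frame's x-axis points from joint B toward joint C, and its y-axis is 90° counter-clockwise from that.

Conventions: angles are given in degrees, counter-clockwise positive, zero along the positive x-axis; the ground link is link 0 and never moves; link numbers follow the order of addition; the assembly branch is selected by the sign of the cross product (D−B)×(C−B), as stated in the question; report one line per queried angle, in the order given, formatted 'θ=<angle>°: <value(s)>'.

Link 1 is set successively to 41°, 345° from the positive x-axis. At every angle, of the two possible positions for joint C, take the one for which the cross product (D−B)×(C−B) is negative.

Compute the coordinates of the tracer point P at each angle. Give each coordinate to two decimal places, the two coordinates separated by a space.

A=(0,0), D=(12.00,0)
θ=41°: B = A + 4.00·(cos41°, sin41°) = (3.0188, 2.6242)
θ=41°: |BD| = 9.3567
θ=41°: circle(B,3.00) ∩ circle(D,8.00): a=1.7393, h=2.4444
θ=41°:   candidates: C₊=(5.3739,4.4827) cross=22.871; C₋=(4.0028,-0.2098) cross=-22.871
θ=41°:   branch - wants cross < 0 → take C=(4.0028,-0.2098) (cross=-22.871)
θ=41°: ex = (C−B)/|BC| = (0.3280,-0.9447); ey = (0.9447,0.3280)
θ=41°: P = B + 1.80·ex + 1.66·ey = (5.1774,1.4682)
θ=345°: B = A + 4.00·(cos345°, sin345°) = (3.8637, -1.0353)
θ=345°: |BD| = 8.2019
θ=345°: circle(B,3.00) ∩ circle(D,8.00): a=0.7481, h=2.9052
θ=345°:   candidates: C₊=(4.2391,1.9411) cross=23.828; C₋=(4.9725,-3.8229) cross=-23.828
θ=345°:   branch - wants cross < 0 → take C=(4.9725,-3.8229) (cross=-23.828)
θ=345°: ex = (C−B)/|BC| = (0.3696,-0.9292); ey = (0.9292,0.3696)
θ=345°: P = B + 1.80·ex + 1.66·ey = (6.0714,-2.0943)

θ=41°: 5.18 1.47
θ=345°: 6.07 -2.09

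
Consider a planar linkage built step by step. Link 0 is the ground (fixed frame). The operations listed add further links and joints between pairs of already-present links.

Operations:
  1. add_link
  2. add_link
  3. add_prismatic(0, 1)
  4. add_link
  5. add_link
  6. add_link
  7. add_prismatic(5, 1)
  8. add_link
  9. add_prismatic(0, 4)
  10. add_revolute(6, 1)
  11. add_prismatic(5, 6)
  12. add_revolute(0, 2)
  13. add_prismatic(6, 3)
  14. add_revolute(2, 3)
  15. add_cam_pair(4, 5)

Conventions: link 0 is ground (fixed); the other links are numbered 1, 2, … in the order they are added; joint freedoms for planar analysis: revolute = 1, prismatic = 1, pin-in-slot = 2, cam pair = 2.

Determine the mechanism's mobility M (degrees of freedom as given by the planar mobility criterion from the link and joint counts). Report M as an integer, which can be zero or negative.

ground; <1,0,0>
#1 <2,0,0>
#2 <3,0,0>
P:0↔1 J1 <3,1,0>
#3 <4,1,0>
#4 <5,1,0>
#5 <6,1,0>
P:5↔1 J1 <6,2,0>
#6 <7,2,0>
P:0↔4 J1 <7,3,0>
R:6↔1 J1 <7,4,0>
P:5↔6 J1 <7,5,0>
R:0↔2 J1 <7,6,0>
P:6↔3 J1 <7,7,0>
R:2↔3 J1 <7,8,0>
C:4↔5 J2 <7,8,1>
3×6 − 2×8 − 1×1 = 1

M = 1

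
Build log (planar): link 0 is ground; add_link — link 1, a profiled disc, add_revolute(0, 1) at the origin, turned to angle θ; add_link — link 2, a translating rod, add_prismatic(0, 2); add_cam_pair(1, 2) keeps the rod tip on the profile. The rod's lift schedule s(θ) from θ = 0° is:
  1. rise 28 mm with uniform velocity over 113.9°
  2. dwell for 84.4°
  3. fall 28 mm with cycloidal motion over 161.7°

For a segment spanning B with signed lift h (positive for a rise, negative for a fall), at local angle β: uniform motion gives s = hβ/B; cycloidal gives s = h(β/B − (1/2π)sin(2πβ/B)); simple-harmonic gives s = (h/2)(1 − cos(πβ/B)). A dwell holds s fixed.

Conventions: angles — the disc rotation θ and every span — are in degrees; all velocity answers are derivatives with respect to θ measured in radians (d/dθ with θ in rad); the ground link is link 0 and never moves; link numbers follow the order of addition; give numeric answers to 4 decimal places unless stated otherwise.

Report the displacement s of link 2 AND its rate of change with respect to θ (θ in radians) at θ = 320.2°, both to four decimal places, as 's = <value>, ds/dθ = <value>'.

seg 1 [0°–113.9°] uniform, h=28: full span → s += 28 → s = 28.0000
seg 2 [113.9°–198.3°] dwell: s stays 28.0000
seg 3 [198.3°–360°] cycloidal, h=-28: θ=320.2° here. β=121.9, B=161.7. -28·(0.7539 − sin(2π·0.7539)/(2π)) = -25.5632 → s = 2.4368
velocity in seg [198.3°–360°] (cycloidal), θ in radians: β = 121.9° = 2.1276 rad, B = 161.7° = 2.8222 rad; ds/dθ = (h/B)(1 − cos(2πβ/B)) = ((-28)/2.8222)(1 − cos(2π·0.7539)) = -9.680424 mm/rad

s = 2.4368, ds/dθ = -9.6804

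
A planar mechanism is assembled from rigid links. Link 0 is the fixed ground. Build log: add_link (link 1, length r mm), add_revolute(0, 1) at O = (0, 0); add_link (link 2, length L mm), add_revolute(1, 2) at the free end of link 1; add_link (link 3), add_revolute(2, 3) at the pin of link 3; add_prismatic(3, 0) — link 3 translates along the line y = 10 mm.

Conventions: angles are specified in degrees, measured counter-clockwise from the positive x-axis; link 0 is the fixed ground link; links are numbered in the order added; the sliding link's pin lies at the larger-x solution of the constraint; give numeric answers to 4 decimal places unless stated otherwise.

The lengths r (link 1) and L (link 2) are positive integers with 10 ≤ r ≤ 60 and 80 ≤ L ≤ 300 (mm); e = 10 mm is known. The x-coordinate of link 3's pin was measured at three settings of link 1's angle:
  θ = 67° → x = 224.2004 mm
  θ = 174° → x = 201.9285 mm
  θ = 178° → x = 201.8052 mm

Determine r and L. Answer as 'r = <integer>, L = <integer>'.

constraint per measurement: (x − r cos θ)² + (r sin θ − e)² = L²
subtracting the θ₁ and θ₂ equations cancels the r² and L² terms:
r = (x₁² − x₂²) / (2[(x₁cos θ₁ + e sin θ₁) − (x₂cos θ₂ + e sin θ₂)]) = 16.0000 → r = 16
L² = (x₁ − r cos θ₁)² + (r sin θ₁ − e)² = 47523.9914 → L = 218.0000 → L = 218
check at θ₃=178°: x = 201.8052 (printed 201.8052) ✓

r = 16, L = 218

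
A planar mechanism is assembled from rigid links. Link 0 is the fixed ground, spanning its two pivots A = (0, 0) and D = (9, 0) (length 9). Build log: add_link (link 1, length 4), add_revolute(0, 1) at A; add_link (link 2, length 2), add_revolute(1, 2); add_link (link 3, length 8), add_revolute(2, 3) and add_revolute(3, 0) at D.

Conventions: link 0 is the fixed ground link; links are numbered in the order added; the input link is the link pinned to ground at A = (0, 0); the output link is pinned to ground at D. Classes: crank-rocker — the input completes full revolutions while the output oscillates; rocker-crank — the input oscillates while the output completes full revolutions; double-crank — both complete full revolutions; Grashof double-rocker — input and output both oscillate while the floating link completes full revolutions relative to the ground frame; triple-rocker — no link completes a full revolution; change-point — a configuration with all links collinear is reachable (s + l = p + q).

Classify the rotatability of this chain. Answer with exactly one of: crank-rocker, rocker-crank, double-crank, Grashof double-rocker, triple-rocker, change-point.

lengths: ground=9, input=4, coupler=2, output=8
sorted: s=2 (shortest), l=9 (longest), p+q=12
s + l = 11 vs p + q = 12
s + l < p + q (Grashof) with shortest = coupler link → Grashof double-rocker

Grashof double-rocker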